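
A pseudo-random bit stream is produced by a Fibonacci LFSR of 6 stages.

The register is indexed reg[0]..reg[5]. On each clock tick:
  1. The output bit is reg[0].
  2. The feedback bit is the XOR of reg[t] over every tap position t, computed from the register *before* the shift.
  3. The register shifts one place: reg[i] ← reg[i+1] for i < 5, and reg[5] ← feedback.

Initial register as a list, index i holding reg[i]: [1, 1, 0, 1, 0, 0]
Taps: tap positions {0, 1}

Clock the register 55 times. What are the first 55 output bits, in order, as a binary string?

step | reg (before) | out | fb
   0 | 110100 | 1 | 0
   1 | 101000 | 1 | 1
   2 | 010001 | 0 | 1
   3 | 100011 | 1 | 1
   4 | 000111 | 0 | 0
   5 | 001110 | 0 | 0
   6 | 011100 | 0 | 1
   7 | 111001 | 1 | 0
   8 | 110010 | 1 | 0
   9 | 100100 | 1 | 1
  10 | 001001 | 0 | 0
  11 | 010010 | 0 | 1
  12 | 100101 | 1 | 1
  13 | 001011 | 0 | 0
  14 | 010110 | 0 | 1
  15 | 101101 | 1 | 1
  16 | 011011 | 0 | 1
  17 | 110111 | 1 | 0
  18 | 101110 | 1 | 1
  19 | 011101 | 0 | 1
  20 | 111011 | 1 | 0
  21 | 110110 | 1 | 0
  22 | 101100 | 1 | 1
  23 | 011001 | 0 | 1
  24 | 110011 | 1 | 0
  25 | 100110 | 1 | 1
  26 | 001101 | 0 | 0
  27 | 011010 | 0 | 1
  28 | 110101 | 1 | 0
  29 | 101010 | 1 | 1
  30 | 010101 | 0 | 1
  31 | 101011 | 1 | 1
  32 | 010111 | 0 | 1
  33 | 101111 | 1 | 1
  34 | 011111 | 0 | 1
  35 | 111111 | 1 | 0
  36 | 111110 | 1 | 0
  37 | 111100 | 1 | 0
  38 | 111000 | 1 | 0
  39 | 110000 | 1 | 0
  40 | 100000 | 1 | 1
  41 | 000001 | 0 | 0
  42 | 000010 | 0 | 0
  43 | 000100 | 0 | 0
  44 | 001000 | 0 | 0
  45 | 010000 | 0 | 1
  46 | 100001 | 1 | 1
  47 | 000011 | 0 | 0
  48 | 000110 | 0 | 0
  49 | 001100 | 0 | 0
  50 | 011000 | 0 | 1
  51 | 110001 | 1 | 0
  52 | 100010 | 1 | 1
  53 | 000101 | 0 | 0
  54 | 001010 | 0 | 0

1101000111001001011011101100110101011111100000100001100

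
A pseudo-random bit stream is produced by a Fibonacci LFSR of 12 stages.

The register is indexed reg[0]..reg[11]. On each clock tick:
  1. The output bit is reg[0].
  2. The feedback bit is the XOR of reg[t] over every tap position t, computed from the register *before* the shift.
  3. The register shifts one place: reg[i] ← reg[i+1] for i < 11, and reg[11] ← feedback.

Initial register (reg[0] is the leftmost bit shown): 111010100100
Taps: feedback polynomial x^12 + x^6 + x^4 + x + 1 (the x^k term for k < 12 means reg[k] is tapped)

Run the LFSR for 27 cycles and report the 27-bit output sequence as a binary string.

tick  register→output (feedback)
  0  111010100100→1 (0)
  1  110101001000→1 (0)
  2  101010010000→1 (0)
  3  010100100000→0 (0)
  4  101001000000→1 (1)
  5  010010000001→0 (0)
  6  100100000010→1 (1)
  7  001000000101→0 (0)
  8  010000001010→0 (1)
  9  100000010101→1 (1)
 10  000000101011→0 (1)
 11  000001010111→0 (0)
 12  000010101110→0 (0)
 13  000101011100→0 (0)
 14  001010111000→0 (0)
 15  010101110000→0 (0)
 16  101011100000→1 (1)
 17  010111000001→0 (0)
 18  101110000010→1 (0)
 19  011100000100→0 (1)
 20  111000001001→1 (0)
 21  110000010010→1 (0)
 22  100000100100→1 (0)
 23  000001001000→0 (0)
 24  000010010000→0 (1)
 25  000100100001→0 (1)
 26  001001000011→0 (0)

111010100100000010101110000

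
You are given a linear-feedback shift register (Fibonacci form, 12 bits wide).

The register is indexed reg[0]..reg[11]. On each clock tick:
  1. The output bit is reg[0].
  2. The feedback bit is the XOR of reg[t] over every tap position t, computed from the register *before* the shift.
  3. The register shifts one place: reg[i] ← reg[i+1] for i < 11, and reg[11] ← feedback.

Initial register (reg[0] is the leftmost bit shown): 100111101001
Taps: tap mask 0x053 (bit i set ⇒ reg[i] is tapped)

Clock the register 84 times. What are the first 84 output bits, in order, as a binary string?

k : reg_k → out_k, fb_k
0: 100111101001 → 1, fb=1
1: 001111010011 → 0, fb=1
2: 011110100111 → 0, fb=1
3: 111101001111 → 1, fb=0
4: 111010011110 → 1, fb=1
5: 110100111101 → 1, fb=1
6: 101001111011 → 1, fb=0
7: 010011110110 → 0, fb=1
8: 100111101101 → 1, fb=1
9: 001111011011 → 0, fb=1
10: 011110110111 → 0, fb=1
11: 111101101111 → 1, fb=1
12: 111011011111 → 1, fb=1
13: 110110111111 → 1, fb=0
14: 101101111110 → 1, fb=0
15: 011011111100 → 0, fb=1
16: 110111111001 → 1, fb=0
17: 101111110010 → 1, fb=1
18: 011111100101 → 0, fb=1
19: 111111001011 → 1, fb=1
20: 111110010111 → 1, fb=1
21: 111100101111 → 1, fb=1
22: 111001011111 → 1, fb=0
23: 110010111110 → 1, fb=0
24: 100101111100 → 1, fb=0
25: 001011111000 → 0, fb=0
26: 010111110000 → 0, fb=1
27: 101111100001 → 1, fb=1
28: 011111000011 → 0, fb=0
29: 111110000110 → 1, fb=1
30: 111100001101 → 1, fb=0
31: 111000011010 → 1, fb=0
32: 110000110100 → 1, fb=1
33: 100001101001 → 1, fb=0
34: 000011010010 → 0, fb=1
35: 000110100101 → 0, fb=0
36: 001101001010 → 0, fb=0
37: 011010010100 → 0, fb=0
38: 110100101000 → 1, fb=1
39: 101001010001 → 1, fb=1
40: 010010100011 → 0, fb=1
41: 100101000111 → 1, fb=1
42: 001010001111 → 0, fb=1
43: 010100011111 → 0, fb=1
44: 101000111111 → 1, fb=0
45: 010001111110 → 0, fb=0
46: 100011111100 → 1, fb=1
47: 000111111001 → 0, fb=0
48: 001111110010 → 0, fb=0
49: 011111100100 → 0, fb=1
50: 111111001001 → 1, fb=1
51: 111110010011 → 1, fb=1
52: 111100100111 → 1, fb=1
53: 111001001111 → 1, fb=0
54: 110010011110 → 1, fb=1
55: 100100111101 → 1, fb=0
56: 001001111010 → 0, fb=1
57: 010011110101 → 0, fb=1
58: 100111101011 → 1, fb=1
59: 001111010111 → 0, fb=1
60: 011110101111 → 0, fb=1
61: 111101011111 → 1, fb=0
62: 111010111110 → 1, fb=0
63: 110101111100 → 1, fb=1
64: 101011111001 → 1, fb=1
65: 010111110011 → 0, fb=1
66: 101111100111 → 1, fb=1
67: 011111001111 → 0, fb=0
68: 111110011110 → 1, fb=1
69: 111100111101 → 1, fb=1
70: 111001111011 → 1, fb=1
71: 110011110111 → 1, fb=0
72: 100111101110 → 1, fb=1
73: 001111011101 → 0, fb=1
74: 011110111011 → 0, fb=1
75: 111101110111 → 1, fb=1
76: 111011101111 → 1, fb=0
77: 110111011110 → 1, fb=1
78: 101110111101 → 1, fb=1
79: 011101111011 → 0, fb=0
80: 111011110110 → 1, fb=0
81: 110111101100 → 1, fb=0
82: 101111011000 → 1, fb=0
83: 011110110000 → 0, fb=1

100111101001111011011111100101111100001101001010001111110010011110101111100111101110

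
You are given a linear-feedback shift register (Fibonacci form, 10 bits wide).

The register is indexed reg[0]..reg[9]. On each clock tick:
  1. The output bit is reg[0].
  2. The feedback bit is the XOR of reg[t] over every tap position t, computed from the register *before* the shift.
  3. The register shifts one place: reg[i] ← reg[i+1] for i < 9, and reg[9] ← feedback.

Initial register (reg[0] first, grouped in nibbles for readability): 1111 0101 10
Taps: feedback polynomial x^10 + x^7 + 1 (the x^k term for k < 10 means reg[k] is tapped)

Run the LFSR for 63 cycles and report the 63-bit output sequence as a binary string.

k : reg_k → out_k, fb_k
0: 1111010110 → 1, fb=0
1: 1110101100 → 1, fb=0
2: 1101011000 → 1, fb=1
3: 1010110001 → 1, fb=1
4: 0101100011 → 0, fb=0
5: 1011000110 → 1, fb=0
6: 0110001100 → 0, fb=1
7: 1100011001 → 1, fb=1
8: 1000110011 → 1, fb=1
9: 0001100111 → 0, fb=1
10: 0011001111 → 0, fb=1
11: 0110011111 → 0, fb=1
12: 1100111111 → 1, fb=0
13: 1001111110 → 1, fb=0
14: 0011111100 → 0, fb=1
15: 0111111001 → 0, fb=0
16: 1111110010 → 1, fb=1
17: 1111100101 → 1, fb=0
18: 1111001010 → 1, fb=1
19: 1110010101 → 1, fb=0
20: 1100101010 → 1, fb=1
21: 1001010101 → 1, fb=0
22: 0010101010 → 0, fb=0
23: 0101010100 → 0, fb=1
24: 1010101001 → 1, fb=1
25: 0101010011 → 0, fb=0
26: 1010100110 → 1, fb=0
27: 0101001100 → 0, fb=1
28: 1010011001 → 1, fb=1
29: 0100110011 → 0, fb=0
30: 1001100110 → 1, fb=0
31: 0011001100 → 0, fb=1
32: 0110011001 → 0, fb=0
33: 1100110010 → 1, fb=1
34: 1001100101 → 1, fb=0
35: 0011001010 → 0, fb=0
36: 0110010100 → 0, fb=1
37: 1100101001 → 1, fb=1
38: 1001010011 → 1, fb=1
39: 0010100111 → 0, fb=1
40: 0101001111 → 0, fb=1
41: 1010011111 → 1, fb=0
42: 0100111110 → 0, fb=1
43: 1001111101 → 1, fb=0
44: 0011111010 → 0, fb=0
45: 0111110100 → 0, fb=1
46: 1111101001 → 1, fb=1
47: 1111010011 → 1, fb=1
48: 1110100111 → 1, fb=0
49: 1101001110 → 1, fb=0
50: 1010011100 → 1, fb=0
51: 0100111000 → 0, fb=0
52: 1001110000 → 1, fb=1
53: 0011100001 → 0, fb=0
54: 0111000010 → 0, fb=0
55: 1110000100 → 1, fb=0
56: 1100001000 → 1, fb=1
57: 1000010001 → 1, fb=1
58: 0000100011 → 0, fb=0
59: 0001000110 → 0, fb=1
60: 0010001101 → 0, fb=1
61: 0100011011 → 0, fb=0
62: 1000110110 → 1, fb=0

111101011000110011111100101010100110011001010011111010011100001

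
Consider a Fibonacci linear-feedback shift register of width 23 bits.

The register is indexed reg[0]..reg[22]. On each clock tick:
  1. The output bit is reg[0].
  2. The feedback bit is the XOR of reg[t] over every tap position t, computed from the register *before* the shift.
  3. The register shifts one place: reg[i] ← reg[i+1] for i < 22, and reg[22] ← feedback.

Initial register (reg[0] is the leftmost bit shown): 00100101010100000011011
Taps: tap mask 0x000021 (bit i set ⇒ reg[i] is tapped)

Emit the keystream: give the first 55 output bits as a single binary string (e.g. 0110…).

0010010101010000001101110001111010101101101010011001011

tick  register→output (feedback)
  0  00100101010100000011011→0 (1)
  1  01001010101000000110111→0 (0)
  2  10010101010000001101110→1 (0)
  3  00101010100000011011100→0 (0)
  4  01010101000000110111000→0 (1)
  5  10101010000001101110001→1 (1)
  6  01010100000011011100011→0 (1)
  7  10101000000110111000111→1 (1)
  8  01010000001101110001111→0 (0)
  9  10100000011011100011110→1 (1)
 10  01000000110111000111101→0 (0)
 11  10000001101110001111010→1 (1)
 12  00000011011100011110101→0 (0)
 13  00000110111000111101010→0 (1)
 14  00001101110001111010101→0 (1)
 15  00011011100011110101011→0 (0)
 16  00110111000111101010110→0 (1)
 17  01101110001111010101101→0 (1)
 18  11011100011110101011011→1 (0)
 19  10111000111101010110110→1 (1)
 20  01110001111010101101101→0 (0)
 21  11100011110101011011010→1 (1)
 22  11000111101010110110101→1 (0)
 23  10001111010101101101010→1 (0)
 24  00011110101011011010100→0 (1)
 25  00111101010110110101001→0 (1)
 26  01111010101101101010011→0 (0)
 27  11110101011011010100110→1 (0)
 28  11101010110110101001100→1 (1)
 29  11010101101101010011001→1 (0)
 30  10101011011010100110010→1 (1)
 31  01010110110101001100101→0 (1)
 32  10101101101010011001011→1 (0)
 33  01011011010100110010110→0 (0)
 34  10110110101001100101100→1 (0)
 35  01101101010011001011000→0 (1)
 36  11011010100110010110001→1 (1)
 37  10110101001100101100011→1 (0)
 38  01101010011001011000110→0 (0)
 39  11010100110010110001100→1 (0)
 40  10101001100101100011000→1 (1)
 41  01010011001011000110001→0 (0)
 42  10100110010110001100010→1 (0)
 43  01001100101100011000100→0 (1)
 44  10011001011000110001001→1 (1)
 45  00110010110001100010011→0 (0)
 46  01100101100011000100110→0 (1)
 47  11001011000110001001101→1 (1)
 48  10010110001100010011011→1 (0)
 49  00101100011000100110110→0 (1)
 50  01011000110001001101101→0 (0)
 51  10110001100010011011010→1 (1)
 52  01100011000100110110101→0 (0)
 53  11000110001001101101010→1 (0)
 54  10001100010011011010100→1 (0)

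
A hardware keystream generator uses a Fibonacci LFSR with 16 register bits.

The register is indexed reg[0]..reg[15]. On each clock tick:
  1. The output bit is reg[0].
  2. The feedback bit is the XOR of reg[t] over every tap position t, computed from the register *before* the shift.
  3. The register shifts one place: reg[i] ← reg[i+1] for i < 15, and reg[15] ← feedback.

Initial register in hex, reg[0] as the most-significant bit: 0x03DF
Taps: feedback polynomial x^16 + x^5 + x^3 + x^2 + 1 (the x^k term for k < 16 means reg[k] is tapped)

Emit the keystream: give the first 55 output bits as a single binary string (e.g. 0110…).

0000001111011111011010011011010010110100010101010100110

k : reg_k → out_k, fb_k
0: 0000001111011111 → 0, fb=0
1: 0000011110111110 → 0, fb=1
2: 0000111101111101 → 0, fb=1
3: 0001111011111011 → 0, fb=0
4: 0011110111110110 → 0, fb=1
5: 0111101111101101 → 0, fb=0
6: 1111011111011010 → 1, fb=0
7: 1110111110110100 → 1, fb=1
8: 1101111101101001 → 1, fb=1
9: 1011111011010011 → 1, fb=0
10: 0111110110100110 → 0, fb=1
11: 1111101101001101 → 1, fb=1
12: 1111011010011011 → 1, fb=0
13: 1110110100110110 → 1, fb=1
14: 1101101001101101 → 1, fb=0
15: 1011010011011010 → 1, fb=0
16: 0110100110110100 → 0, fb=1
17: 1101001101101001 → 1, fb=0
18: 1010011011010010 → 1, fb=1
19: 0100110110100101 → 0, fb=1
20: 1001101101001011 → 1, fb=0
21: 0011011010010110 → 0, fb=1
22: 0110110100101101 → 0, fb=0
23: 1101101001011010 → 1, fb=0
24: 1011010010110100 → 1, fb=0
25: 0110100101101000 → 0, fb=1
26: 1101001011010001 → 1, fb=0
27: 1010010110100010 → 1, fb=1
28: 0100101101000101 → 0, fb=0
29: 1001011010001010 → 1, fb=1
30: 0010110100010101 → 0, fb=0
31: 0101101000101010 → 0, fb=1
32: 1011010001010101 → 1, fb=0
33: 0110100010101010 → 0, fb=1
34: 1101000101010101 → 1, fb=0
35: 1010001010101010 → 1, fb=0
36: 0100010101010100 → 0, fb=1
37: 1000101010101001 → 1, fb=1
38: 0001010101010011 → 0, fb=0
39: 0010101010100110 → 0, fb=1
40: 0101010101001101 → 0, fb=0
41: 1010101010011010 → 1, fb=0
42: 0101010100110100 → 0, fb=0
43: 1010101001101000 → 1, fb=0
44: 0101010011010000 → 0, fb=0
45: 1010100110100000 → 1, fb=0
46: 0101001101000000 → 0, fb=1
47: 1010011010000001 → 1, fb=1
48: 0100110100000011 → 0, fb=1
49: 1001101000000111 → 1, fb=0
50: 0011010000001110 → 0, fb=1
51: 0110100000011101 → 0, fb=1
52: 1101000000111011 → 1, fb=0
53: 1010000001110110 → 1, fb=0
54: 0100000011101100 → 0, fb=0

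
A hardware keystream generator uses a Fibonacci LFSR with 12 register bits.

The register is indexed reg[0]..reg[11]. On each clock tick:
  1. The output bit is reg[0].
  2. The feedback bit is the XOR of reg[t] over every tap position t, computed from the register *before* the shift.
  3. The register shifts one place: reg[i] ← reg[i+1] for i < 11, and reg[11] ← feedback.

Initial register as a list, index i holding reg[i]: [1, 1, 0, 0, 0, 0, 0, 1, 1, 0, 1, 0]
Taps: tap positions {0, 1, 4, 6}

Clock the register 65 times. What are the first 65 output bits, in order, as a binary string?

11000001101000110000000101010100001110110001001110001110111111000

tick  register→output (feedback)
  0  110000011010→1 (0)
  1  100000110100→1 (0)
  2  000001101000→0 (1)
  3  000011010001→0 (1)
  4  000110100011→0 (0)
  5  001101000110→0 (0)
  6  011010001100→0 (0)
  7  110100011000→1 (0)
  8  101000110000→1 (0)
  9  010001100000→0 (0)
 10  100011000000→1 (0)
 11  000110000000→0 (1)
 12  001100000001→0 (0)
 13  011000000010→0 (1)
 14  110000000101→1 (0)
 15  100000001010→1 (1)
 16  000000010101→0 (0)
 17  000000101010→0 (1)
 18  000001010101→0 (0)
 19  000010101010→0 (0)
 20  000101010100→0 (0)
 21  001010101000→0 (0)
 22  010101010000→0 (1)
 23  101010100001→1 (1)
 24  010101000011→0 (1)
 25  101010000111→1 (0)
 26  010100001110→0 (1)
 27  101000011101→1 (1)
 28  010000111011→0 (0)
 29  100001110110→1 (0)
 30  000011101100→0 (0)
 31  000111011000→0 (1)
 32  001110110001→0 (0)
 33  011101100010→0 (0)
 34  111011000100→1 (1)
 35  110110001001→1 (1)
 36  101100010011→1 (1)
 37  011000100111→0 (0)
 38  110001001110→1 (0)
 39  100010011100→1 (0)
 40  000100111000→0 (1)
 41  001001110001→0 (1)
 42  010011100011→0 (1)
 43  100111000111→1 (0)
 44  001110001110→0 (1)
 45  011100011101→0 (1)
 46  111000111011→1 (1)
 47  110001110111→1 (1)
 48  100011101111→1 (1)
 49  000111011111→0 (1)
 50  001110111111→0 (0)
 51  011101111110→0 (0)
 52  111011111100→1 (0)
 53  110111111000→1 (0)
 54  101111110000→1 (1)
 55  011111100001→0 (1)
 56  111111000011→1 (1)
 57  111110000111→1 (1)
 58  111100001111→1 (0)
 59  111000011110→1 (0)
 60  110000111100→1 (1)
 61  100001111001→1 (0)
 62  000011110010→0 (0)
 63  000111100100→0 (0)
 64  001111001000→0 (1)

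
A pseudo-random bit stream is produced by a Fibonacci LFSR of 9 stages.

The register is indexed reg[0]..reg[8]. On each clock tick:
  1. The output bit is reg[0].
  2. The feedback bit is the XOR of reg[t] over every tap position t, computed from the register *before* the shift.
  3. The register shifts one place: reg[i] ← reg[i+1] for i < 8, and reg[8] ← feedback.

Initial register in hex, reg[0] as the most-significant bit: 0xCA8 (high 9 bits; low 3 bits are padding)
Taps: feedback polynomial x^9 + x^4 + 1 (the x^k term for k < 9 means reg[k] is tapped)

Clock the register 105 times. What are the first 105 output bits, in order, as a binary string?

110010101011000011011110100110111001000101000010101101001111110110010010010110111111001001101010011001100

tick  register→output (feedback)
  0  110010101→1 (0)
  1  100101010→1 (1)
  2  001010101→0 (1)
  3  010101011→0 (0)
  4  101010110→1 (0)
  5  010101100→0 (0)
  6  101011000→1 (0)
  7  010110000→0 (1)
  8  101100001→1 (1)
  9  011000011→0 (0)
 10  110000110→1 (1)
 11  100001101→1 (1)
 12  000011011→0 (1)
 13  000110111→0 (1)
 14  001101111→0 (0)
 15  011011110→0 (1)
 16  110111101→1 (0)
 17  101111010→1 (0)
 18  011110100→0 (1)
 19  111101001→1 (1)
 20  111010011→1 (0)
 21  110100110→1 (1)
 22  101001101→1 (1)
 23  010011011→0 (1)
 24  100110111→1 (0)
 25  001101110→0 (0)
 26  011011100→0 (1)
 27  110111001→1 (0)
 28  101110010→1 (0)
 29  011100100→0 (0)
 30  111001000→1 (1)
 31  110010001→1 (0)
 32  100100010→1 (1)
 33  001000101→0 (0)
 34  010001010→0 (0)
 35  100010100→1 (0)
 36  000101000→0 (0)
 37  001010000→0 (1)
 38  010100001→0 (0)
 39  101000010→1 (1)
 40  010000101→0 (0)
 41  100001010→1 (1)
 42  000010101→0 (1)
 43  000101011→0 (0)
 44  001010110→0 (1)
 45  010101101→0 (0)
 46  101011010→1 (0)
 47  010110100→0 (1)
 48  101101001→1 (1)
 49  011010011→0 (1)
 50  110100111→1 (1)
 51  101001111→1 (1)
 52  010011111→0 (1)
 53  100111111→1 (0)
 54  001111110→0 (1)
 55  011111101→0 (1)
 56  111111011→1 (0)
 57  111110110→1 (0)
 58  111101100→1 (1)
 59  111011001→1 (0)
 60  110110010→1 (0)
 61  101100100→1 (1)
 62  011001001→0 (0)
 63  110010010→1 (0)
 64  100100100→1 (1)
 65  001001001→0 (0)
 66  010010010→0 (1)
 67  100100101→1 (1)
 68  001001011→0 (0)
 69  010010110→0 (1)
 70  100101101→1 (1)
 71  001011011→0 (1)
 72  010110111→0 (1)
 73  101101111→1 (1)
 74  011011111→0 (1)
 75  110111111→1 (0)
 76  101111110→1 (0)
 77  011111100→0 (1)
 78  111111001→1 (0)
 79  111110010→1 (0)
 80  111100100→1 (1)
 81  111001001→1 (1)
 82  110010011→1 (0)
 83  100100110→1 (1)
 84  001001101→0 (0)
 85  010011010→0 (1)
 86  100110101→1 (0)
 87  001101010→0 (0)
 88  011010100→0 (1)
 89  110101001→1 (1)
 90  101010011→1 (0)
 91  010100110→0 (0)
 92  101001100→1 (1)
 93  010011001→0 (1)
 94  100110011→1 (0)
 95  001100110→0 (0)
 96  011001100→0 (0)
 97  110011000→1 (0)
 98  100110000→1 (0)
 99  001100000→0 (0)
100  011000000→0 (0)
101  110000000→1 (1)
102  100000001→1 (1)
103  000000011→0 (0)
104  000000110→0 (0)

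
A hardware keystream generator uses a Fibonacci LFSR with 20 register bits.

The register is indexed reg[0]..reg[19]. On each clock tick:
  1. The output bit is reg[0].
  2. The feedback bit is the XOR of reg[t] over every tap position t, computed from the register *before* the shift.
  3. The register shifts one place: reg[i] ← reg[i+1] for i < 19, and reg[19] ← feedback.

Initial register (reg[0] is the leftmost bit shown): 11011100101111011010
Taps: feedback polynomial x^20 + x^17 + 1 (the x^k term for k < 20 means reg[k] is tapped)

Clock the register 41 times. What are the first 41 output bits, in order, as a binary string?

11011100101111011010100011010001111001100

tick  register→output (feedback)
  0  11011100101111011010→1 (1)
  1  10111001011110110101→1 (0)
  2  01110010111101101010→0 (0)
  3  11100101111011010100→1 (0)
  4  11001011110110101000→1 (1)
  5  10010111101101010001→1 (1)
  6  00101111011010100011→0 (0)
  7  01011110110101000110→0 (1)
  8  10111101101010001101→1 (0)
  9  01111011010100011010→0 (0)
 10  11110110101000110100→1 (0)
 11  11101101010001101000→1 (1)
 12  11011010100011010001→1 (1)
 13  10110101000110100011→1 (1)
 14  01101010001101000111→0 (1)
 15  11010100011010001111→1 (0)
 16  10101000110100011110→1 (0)
 17  01010001101000111100→0 (1)
 18  10100011010001111001→1 (1)
 19  01000110100011110011→0 (0)
 20  10001101000111100110→1 (0)
 21  00011010001111001100→0 (1)
 22  00110100011110011001→0 (0)
 23  01101000111100110010→0 (0)
 24  11010001111001100100→1 (0)
 25  10100011110011001000→1 (1)
 26  01000111100110010001→0 (0)
 27  10001111001100100010→1 (1)
 28  00011110011001000101→0 (1)
 29  00111100110010001011→0 (0)
 30  01111001100100010110→0 (1)
 31  11110011001000101101→1 (0)
 32  11100110010001011010→1 (1)
 33  11001100100010110101→1 (0)
 34  10011001000101101010→1 (1)
 35  00110010001011010101→0 (1)
 36  01100100010110101011→0 (0)
 37  11001000101101010110→1 (0)
 38  10010001011010101100→1 (0)
 39  00100010110101011000→0 (0)
 40  01000101101010110000→0 (0)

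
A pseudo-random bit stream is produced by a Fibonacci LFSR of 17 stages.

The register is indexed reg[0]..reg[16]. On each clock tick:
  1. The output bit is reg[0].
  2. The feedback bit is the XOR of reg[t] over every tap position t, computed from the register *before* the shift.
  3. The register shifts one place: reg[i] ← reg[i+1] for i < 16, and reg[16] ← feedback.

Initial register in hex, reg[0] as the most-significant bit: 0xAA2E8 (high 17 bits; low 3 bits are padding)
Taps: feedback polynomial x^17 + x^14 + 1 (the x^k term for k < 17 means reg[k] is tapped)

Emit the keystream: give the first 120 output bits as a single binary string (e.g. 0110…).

101010100010111010000101101000110010011000010011111011101101001110000111100110101001000111110011001011010101001111101011

step | reg (before) | out | fb
   0 | 10101010001011101 | 1 | 0
   1 | 01010100010111010 | 0 | 0
   2 | 10101000101110100 | 1 | 0
   3 | 01010001011101000 | 0 | 0
   4 | 10100010111010000 | 1 | 1
   5 | 01000101110100001 | 0 | 0
   6 | 10001011101000010 | 1 | 1
   7 | 00010111010000101 | 0 | 1
   8 | 00101110100001011 | 0 | 0
   9 | 01011101000010110 | 0 | 1
  10 | 10111010000101101 | 1 | 0
  11 | 01110100001011010 | 0 | 0
  12 | 11101000010110100 | 1 | 0
  13 | 11010000101101000 | 1 | 1
  14 | 10100001011010001 | 1 | 1
  15 | 01000010110100011 | 0 | 0
  16 | 10000101101000110 | 1 | 0
  17 | 00001011010001100 | 0 | 1
  18 | 00010110100011001 | 0 | 0
  19 | 00101101000110010 | 0 | 0
  20 | 01011010001100100 | 0 | 1
  21 | 10110100011001001 | 1 | 1
  22 | 01101000110010011 | 0 | 0
  23 | 11010001100100110 | 1 | 0
  24 | 10100011001001100 | 1 | 0
  25 | 01000110010011000 | 0 | 0
  26 | 10001100100110000 | 1 | 1
  27 | 00011001001100001 | 0 | 0
  28 | 00110010011000010 | 0 | 0
  29 | 01100100110000100 | 0 | 1
  30 | 11001001100001001 | 1 | 1
  31 | 10010011000010011 | 1 | 1
  32 | 00100110000100111 | 0 | 1
  33 | 01001100001001111 | 0 | 1
  34 | 10011000010011111 | 1 | 0
  35 | 00110000100111110 | 0 | 1
  36 | 01100001001111101 | 0 | 1
  37 | 11000010011111011 | 1 | 1
  38 | 10000100111110111 | 1 | 0
  39 | 00001001111101110 | 0 | 1
  40 | 00010011111011101 | 0 | 1
  41 | 00100111110111011 | 0 | 0
  42 | 01001111101110110 | 0 | 1
  43 | 10011111011101101 | 1 | 0
  44 | 00111110111011010 | 0 | 0
  45 | 01111101110110100 | 0 | 1
  46 | 11111011101101001 | 1 | 1
  47 | 11110111011010011 | 1 | 1
  48 | 11101110110100111 | 1 | 0
  49 | 11011101101001110 | 1 | 0
  50 | 10111011010011100 | 1 | 0
  51 | 01110110100111000 | 0 | 0
  52 | 11101101001110000 | 1 | 1
  53 | 11011010011100001 | 1 | 1
  54 | 10110100111000011 | 1 | 1
  55 | 01101001110000111 | 0 | 1
  56 | 11010011100001111 | 1 | 0
  57 | 10100111000011110 | 1 | 0
  58 | 01001110000111100 | 0 | 1
  59 | 10011100001111001 | 1 | 1
  60 | 00111000011110011 | 0 | 0
  61 | 01110000111100110 | 0 | 1
  62 | 11100001111001101 | 1 | 0
  63 | 11000011110011010 | 1 | 1
  64 | 10000111100110101 | 1 | 0
  65 | 00001111001101010 | 0 | 0
  66 | 00011110011010100 | 0 | 1
  67 | 00111100110101001 | 0 | 0
  68 | 01111001101010010 | 0 | 0
  69 | 11110011010100100 | 1 | 0
  70 | 11100110101001000 | 1 | 1
  71 | 11001101010010001 | 1 | 1
  72 | 10011010100100011 | 1 | 1
  73 | 00110101001000111 | 0 | 1
  74 | 01101010010001111 | 0 | 1
  75 | 11010100100011111 | 1 | 0
  76 | 10101001000111110 | 1 | 0
  77 | 01010010001111100 | 0 | 1
  78 | 10100100011111001 | 1 | 1
  79 | 01001000111110011 | 0 | 0
  80 | 10010001111100110 | 1 | 0
  81 | 00100011111001100 | 0 | 1
  82 | 01000111110011001 | 0 | 0
  83 | 10001111100110010 | 1 | 1
  84 | 00011111001100101 | 0 | 1
  85 | 00111110011001011 | 0 | 0
  86 | 01111100110010110 | 0 | 1
  87 | 11111001100101101 | 1 | 0
  88 | 11110011001011010 | 1 | 1
  89 | 11100110010110101 | 1 | 0
  90 | 11001100101101010 | 1 | 1
  91 | 10011001011010101 | 1 | 0
  92 | 00110010110101010 | 0 | 0
  93 | 01100101101010100 | 0 | 1
  94 | 11001011010101001 | 1 | 1
  95 | 10010110101010011 | 1 | 1
  96 | 00101101010100111 | 0 | 1
  97 | 01011010101001111 | 0 | 1
  98 | 10110101010011111 | 1 | 0
  99 | 01101010100111110 | 0 | 1
 100 | 11010101001111101 | 1 | 0
 101 | 10101010011111010 | 1 | 1
 102 | 01010100111110101 | 0 | 1
 103 | 10101001111101011 | 1 | 1
 104 | 01010011111010111 | 0 | 1
 105 | 10100111110101111 | 1 | 0
 106 | 01001111101011110 | 0 | 1
 107 | 10011111010111101 | 1 | 0
 108 | 00111110101111010 | 0 | 0
 109 | 01111101011110100 | 0 | 1
 110 | 11111010111101001 | 1 | 1
 111 | 11110101111010011 | 1 | 1
 112 | 11101011110100111 | 1 | 0
 113 | 11010111101001110 | 1 | 0
 114 | 10101111010011100 | 1 | 0
 115 | 01011110100111000 | 0 | 0
 116 | 10111101001110000 | 1 | 1
 117 | 01111010011100001 | 0 | 0
 118 | 11110100111000010 | 1 | 1
 119 | 11101001110000101 | 1 | 0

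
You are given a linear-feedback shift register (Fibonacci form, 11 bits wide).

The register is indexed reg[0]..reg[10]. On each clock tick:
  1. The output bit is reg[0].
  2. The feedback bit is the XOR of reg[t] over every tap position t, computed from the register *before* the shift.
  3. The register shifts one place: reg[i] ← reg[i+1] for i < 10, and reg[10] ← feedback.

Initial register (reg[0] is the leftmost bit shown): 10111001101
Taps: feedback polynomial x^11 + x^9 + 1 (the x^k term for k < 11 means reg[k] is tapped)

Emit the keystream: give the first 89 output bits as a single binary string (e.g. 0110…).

tick  register→output (feedback)
  0  10111001101→1 (1)
  1  01110011011→0 (1)
  2  11100110111→1 (0)
  3  11001101110→1 (0)
  4  10011011100→1 (1)
  5  00110111001→0 (0)
  6  01101110010→0 (1)
  7  11011100101→1 (1)
  8  10111001011→1 (0)
  9  01110010110→0 (1)
 10  11100101101→1 (1)
 11  11001011011→1 (0)
 12  10010110110→1 (0)
 13  00101101100→0 (0)
 14  01011011000→0 (0)
 15  10110110000→1 (1)
 16  01101100001→0 (0)
 17  11011000010→1 (0)
 18  10110000100→1 (1)
 19  01100001001→0 (0)
 20  11000010010→1 (0)
 21  10000100100→1 (1)
 22  00001001001→0 (0)
 23  00010010010→0 (1)
 24  00100100101→0 (0)
 25  01001001010→0 (1)
 26  10010010101→1 (1)
 27  00100101011→0 (1)
 28  01001010111→0 (1)
 29  10010101111→1 (0)
 30  00101011110→0 (1)
 31  01010111101→0 (0)
 32  10101111010→1 (0)
 33  01011110100→0 (0)
 34  10111101000→1 (1)
 35  01111010001→0 (0)
 36  11110100010→1 (0)
 37  11101000100→1 (1)
 38  11010001001→1 (1)
 39  10100010011→1 (0)
 40  01000100110→0 (1)
 41  10001001101→1 (1)
 42  00010011011→0 (1)
 43  00100110111→0 (1)
 44  01001101111→0 (1)
 45  10011011111→1 (0)
 46  00110111110→0 (1)
 47  01101111101→0 (0)
 48  11011111010→1 (0)
 49  10111110100→1 (1)
 50  01111101001→0 (0)
 51  11111010010→1 (0)
 52  11110100100→1 (1)
 53  11101001001→1 (1)
 54  11010010011→1 (0)
 55  10100100110→1 (0)
 56  01001001100→0 (0)
 57  10010011000→1 (1)
 58  00100110001→0 (0)
 59  01001100010→0 (1)
 60  10011000101→1 (1)
 61  00110001011→0 (1)
 62  01100010111→0 (1)
 63  11000101111→1 (0)
 64  10001011110→1 (0)
 65  00010111100→0 (0)
 66  00101111000→0 (0)
 67  01011110000→0 (0)
 68  10111100000→1 (1)
 69  01111000001→0 (0)
 70  11110000010→1 (0)
 71  11100000100→1 (1)
 72  11000001001→1 (1)
 73  10000010011→1 (0)
 74  00000100110→0 (1)
 75  00001001101→0 (0)
 76  00010011010→0 (1)
 77  00100110101→0 (0)
 78  01001101010→0 (1)
 79  10011010101→1 (1)
 80  00110101011→0 (1)
 81  01101010111→0 (1)
 82  11010101111→1 (0)
 83  10101011110→1 (0)
 84  01010111100→0 (0)
 85  10101111000→1 (1)
 86  01011110001→0 (0)
 87  10111100010→1 (0)
 88  01111000100→0 (0)

10111001101110010110110000100100101011110100010011011111010010011000101111000001001101010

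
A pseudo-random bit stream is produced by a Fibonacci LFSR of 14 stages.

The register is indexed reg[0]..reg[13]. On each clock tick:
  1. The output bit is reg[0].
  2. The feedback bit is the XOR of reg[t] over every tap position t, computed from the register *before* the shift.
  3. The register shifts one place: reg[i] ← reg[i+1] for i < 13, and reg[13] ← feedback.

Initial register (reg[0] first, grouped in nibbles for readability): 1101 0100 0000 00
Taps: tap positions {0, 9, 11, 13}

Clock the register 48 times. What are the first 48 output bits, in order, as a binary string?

step | reg (before) | out | fb
   0 | 11010100000000 | 1 | 1
   1 | 10101000000001 | 1 | 0
   2 | 01010000000010 | 0 | 0
   3 | 10100000000100 | 1 | 0
   4 | 01000000001000 | 0 | 0
   5 | 10000000010000 | 1 | 0
   6 | 00000000100000 | 0 | 0
   7 | 00000001000000 | 0 | 0
   8 | 00000010000000 | 0 | 0
   9 | 00000100000000 | 0 | 0
  10 | 00001000000000 | 0 | 0
  11 | 00010000000000 | 0 | 0
  12 | 00100000000000 | 0 | 0
  13 | 01000000000000 | 0 | 0
  14 | 10000000000000 | 1 | 1
  15 | 00000000000001 | 0 | 1
  16 | 00000000000011 | 0 | 1
  17 | 00000000000111 | 0 | 0
  18 | 00000000001110 | 0 | 1
  19 | 00000000011101 | 0 | 1
  20 | 00000000111011 | 0 | 0
  21 | 00000001110110 | 0 | 0
  22 | 00000011101100 | 0 | 1
  23 | 00000111011001 | 0 | 0
  24 | 00001110110010 | 0 | 1
  25 | 00011101100101 | 0 | 0
  26 | 00111011001010 | 0 | 0
  27 | 01110110010100 | 0 | 0
  28 | 11101100101000 | 1 | 1
  29 | 11011001010001 | 1 | 1
  30 | 10110010100011 | 1 | 0
  31 | 01100101000110 | 0 | 1
  32 | 11001010001101 | 1 | 1
  33 | 10010100011011 | 1 | 1
  34 | 00101000110111 | 0 | 1
  35 | 01010001101111 | 0 | 0
  36 | 10100011011110 | 1 | 1
  37 | 01000110111101 | 0 | 1
  38 | 10001101111011 | 1 | 1
  39 | 00011011110111 | 0 | 1
  40 | 00110111101111 | 0 | 0
  41 | 01101111011110 | 0 | 0
  42 | 11011110111100 | 1 | 1
  43 | 10111101111001 | 1 | 1
  44 | 01111011110011 | 0 | 0
  45 | 11110111100110 | 1 | 0
  46 | 11101111001100 | 1 | 0
  47 | 11011110011000 | 1 | 0

110101000000001000000000000011101100101000110111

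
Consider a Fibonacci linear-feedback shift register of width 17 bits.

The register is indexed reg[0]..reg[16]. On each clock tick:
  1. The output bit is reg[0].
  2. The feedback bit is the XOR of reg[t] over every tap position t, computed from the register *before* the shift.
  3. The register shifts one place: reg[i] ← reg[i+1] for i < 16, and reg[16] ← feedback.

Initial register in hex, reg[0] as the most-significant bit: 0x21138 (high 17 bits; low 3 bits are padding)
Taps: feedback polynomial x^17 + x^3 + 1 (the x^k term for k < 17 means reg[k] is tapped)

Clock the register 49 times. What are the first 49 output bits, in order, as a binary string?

tick  register→output (feedback)
  0  00100001000100111→0 (0)
  1  01000010001001110→0 (0)
  2  10000100010011100→1 (1)
  3  00001000100111001→0 (0)
  4  00010001001110010→0 (1)
  5  00100010011100101→0 (0)
  6  01000100111001010→0 (0)
  7  10001001110010100→1 (1)
  8  00010011100101001→0 (1)
  9  00100111001010011→0 (0)
 10  01001110010100110→0 (0)
 11  10011100101001100→1 (0)
 12  00111001010011000→0 (1)
 13  01110010100110001→0 (1)
 14  11100101001100011→1 (1)
 15  11001010011000111→1 (1)
 16  10010100110001111→1 (0)
 17  00101001100011110→0 (0)
 18  01010011000111100→0 (1)
 19  10100110001111001→1 (1)
 20  01001100011110011→0 (0)
 21  10011000111100110→1 (0)
 22  00110001111001100→0 (1)
 23  01100011110011001→0 (0)
 24  11000111100110010→1 (1)
 25  10001111001100101→1 (1)
 26  00011110011001011→0 (1)
 27  00111100110010111→0 (1)
 28  01111001100101111→0 (1)
 29  11110011001011111→1 (0)
 30  11100110010111110→1 (1)
 31  11001100101111101→1 (1)
 32  10011001011111011→1 (0)
 33  00110010111110110→0 (1)
 34  01100101111101101→0 (0)
 35  11001011111011010→1 (1)
 36  10010111110110101→1 (0)
 37  00101111101101010→0 (0)
 38  01011111011010100→0 (1)
 39  10111110110101001→1 (0)
 40  01111101101010010→0 (1)
 41  11111011010100101→1 (0)
 42  11110110101001010→1 (0)
 43  11101101010010100→1 (1)
 44  11011010100101001→1 (0)
 45  10110101001010010→1 (0)
 46  01101010010100100→0 (0)
 47  11010100101001000→1 (0)
 48  10101001010010000→1 (1)

0010000100010011100101001100011110011001011111011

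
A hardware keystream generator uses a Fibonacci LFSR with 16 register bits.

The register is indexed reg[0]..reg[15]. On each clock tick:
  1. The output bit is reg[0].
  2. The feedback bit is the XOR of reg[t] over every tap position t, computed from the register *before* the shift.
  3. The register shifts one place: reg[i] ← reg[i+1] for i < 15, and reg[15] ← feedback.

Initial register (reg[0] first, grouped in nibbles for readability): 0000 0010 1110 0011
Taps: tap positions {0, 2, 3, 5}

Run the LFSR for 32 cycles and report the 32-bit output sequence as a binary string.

k : reg_k → out_k, fb_k
0: 0000001011100011 → 0, fb=0
1: 0000010111000110 → 0, fb=1
2: 0000101110001101 → 0, fb=0
3: 0001011100011010 → 0, fb=0
4: 0010111000110100 → 0, fb=0
5: 0101110001101000 → 0, fb=0
6: 1011100011010000 → 1, fb=1
7: 0111000110100001 → 0, fb=0
8: 1110001101000010 → 1, fb=0
9: 1100011010000100 → 1, fb=0
10: 1000110100001000 → 1, fb=0
11: 0001101000010000 → 0, fb=1
12: 0011010000100001 → 0, fb=1
13: 0110100001000011 → 0, fb=1
14: 1101000010000111 → 1, fb=0
15: 1010000100001110 → 1, fb=0
16: 0100001000011100 → 0, fb=0
17: 1000010000111000 → 1, fb=0
18: 0000100001110000 → 0, fb=0
19: 0001000011100000 → 0, fb=1
20: 0010000111000001 → 0, fb=1
21: 0100001110000011 → 0, fb=0
22: 1000011100000110 → 1, fb=0
23: 0000111000001100 → 0, fb=1
24: 0001110000011001 → 0, fb=0
25: 0011100000110010 → 0, fb=0
26: 0111000001100100 → 0, fb=0
27: 1110000011001000 → 1, fb=0
28: 1100000110010000 → 1, fb=1
29: 1000001100100001 → 1, fb=1
30: 0000011001000011 → 0, fb=1
31: 0000110010000111 → 0, fb=1

00000010111000110100001000011100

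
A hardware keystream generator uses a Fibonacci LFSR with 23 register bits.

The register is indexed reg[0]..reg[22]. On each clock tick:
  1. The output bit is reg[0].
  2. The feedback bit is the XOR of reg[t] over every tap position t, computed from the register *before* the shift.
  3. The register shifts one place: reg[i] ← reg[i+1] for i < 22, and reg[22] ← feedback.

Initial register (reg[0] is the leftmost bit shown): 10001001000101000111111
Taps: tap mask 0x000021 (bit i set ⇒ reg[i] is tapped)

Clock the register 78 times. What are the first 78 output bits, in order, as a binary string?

k : reg_k → out_k, fb_k
0: 10001001000101000111111 → 1, fb=1
1: 00010010001010001111111 → 0, fb=0
2: 00100100010100011111110 → 0, fb=1
3: 01001000101000111111101 → 0, fb=0
4: 10010001010001111111010 → 1, fb=1
5: 00100010100011111110101 → 0, fb=0
6: 01000101000111111101010 → 0, fb=1
7: 10001010001111111010101 → 1, fb=1
8: 00010100011111110101011 → 0, fb=1
9: 00101000111111101010111 → 0, fb=0
10: 01010001111111010101110 → 0, fb=0
11: 10100011111110101011100 → 1, fb=1
12: 01000111111101010111001 → 0, fb=1
13: 10001111111010101110011 → 1, fb=0
14: 00011111110101011100110 → 0, fb=1
15: 00111111101010111001101 → 0, fb=1
16: 01111111010101110011011 → 0, fb=1
17: 11111110101011100110111 → 1, fb=0
18: 11111101010111001101110 → 1, fb=0
19: 11111010101110011011100 → 1, fb=1
20: 11110101011100110111001 → 1, fb=0
21: 11101010111001101110010 → 1, fb=1
22: 11010101110011011100101 → 1, fb=0
23: 10101011100110111001010 → 1, fb=1
24: 01010111001101110010101 → 0, fb=1
25: 10101110011011100101011 → 1, fb=0
26: 01011100110111001010110 → 0, fb=1
27: 10111001101110010101101 → 1, fb=1
28: 01110011011100101011011 → 0, fb=0
29: 11100110111001010110110 → 1, fb=0
30: 11001101110010101101100 → 1, fb=0
31: 10011011100101011011000 → 1, fb=1
32: 00110111001010110110001 → 0, fb=1
33: 01101110010101101100011 → 0, fb=1
34: 11011100101011011000111 → 1, fb=0
35: 10111001010110110001110 → 1, fb=1
36: 01110010101101100011101 → 0, fb=0
37: 11100101011011000111010 → 1, fb=0
38: 11001010110110001110100 → 1, fb=1
39: 10010101101100011101001 → 1, fb=0
40: 00101011011000111010010 → 0, fb=0
41: 01010110110001110100100 → 0, fb=1
42: 10101101100011101001001 → 1, fb=0
43: 01011011000111010010010 → 0, fb=0
44: 10110110001110100100100 → 1, fb=0
45: 01101100011101001001000 → 0, fb=1
46: 11011000111010010010001 → 1, fb=1
47: 10110001110100100100011 → 1, fb=1
48: 01100011101001001000111 → 0, fb=0
49: 11000111010010010001110 → 1, fb=0
50: 10001110100100100011100 → 1, fb=0
51: 00011101001001000111000 → 0, fb=1
52: 00111010010010001110001 → 0, fb=0
53: 01110100100100011100010 → 0, fb=1
54: 11101001001000111000101 → 1, fb=1
55: 11010010010001110001011 → 1, fb=1
56: 10100100100011100010111 → 1, fb=0
57: 01001001000111000101110 → 0, fb=0
58: 10010010001110001011100 → 1, fb=1
59: 00100100011100010111001 → 0, fb=1
60: 01001000111000101110011 → 0, fb=0
61: 10010001110001011100110 → 1, fb=1
62: 00100011100010111001101 → 0, fb=0
63: 01000111000101110011010 → 0, fb=1
64: 10001110001011100110101 → 1, fb=0
65: 00011100010111001101010 → 0, fb=1
66: 00111000101110011010101 → 0, fb=0
67: 01110001011100110101010 → 0, fb=0
68: 11100010111001101010100 → 1, fb=1
69: 11000101110011010101001 → 1, fb=0
70: 10001011100110101010010 → 1, fb=1
71: 00010111001101010100101 → 0, fb=1
72: 00101110011010101001011 → 0, fb=1
73: 01011100110101010010111 → 0, fb=1
74: 10111001101010100101111 → 1, fb=1
75: 01110011010101001011111 → 0, fb=0
76: 11100110101010010111110 → 1, fb=0
77: 11001101010100101111100 → 1, fb=0

100010010001010001111111010101110011011100101011011000111010010010001110001011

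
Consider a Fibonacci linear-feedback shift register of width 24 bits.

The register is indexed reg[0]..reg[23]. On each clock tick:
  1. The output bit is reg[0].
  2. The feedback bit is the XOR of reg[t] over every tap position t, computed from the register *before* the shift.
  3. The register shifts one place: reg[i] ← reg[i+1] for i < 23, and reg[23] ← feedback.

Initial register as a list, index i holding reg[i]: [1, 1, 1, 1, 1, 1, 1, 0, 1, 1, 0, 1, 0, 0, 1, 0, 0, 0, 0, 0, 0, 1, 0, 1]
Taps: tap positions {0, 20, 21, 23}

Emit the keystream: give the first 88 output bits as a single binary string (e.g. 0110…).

k : reg_k → out_k, fb_k
0: 111111101101001000000101 → 1, fb=1
1: 111111011010010000001011 → 1, fb=1
2: 111110110100100000010111 → 1, fb=1
3: 111101101001000000101111 → 1, fb=0
4: 111011010010000001011110 → 1, fb=1
5: 110110100100000010111101 → 1, fb=0
6: 101101001000000101111010 → 1, fb=0
7: 011010010000001011110100 → 0, fb=1
8: 110100100000010111101001 → 1, fb=1
9: 101001000000101111010011 → 1, fb=0
10: 010010000001011110100110 → 0, fb=1
11: 100100000010111101001101 → 1, fb=0
12: 001000000101111010011010 → 0, fb=1
13: 010000001011110100110101 → 0, fb=0
14: 100000010111101001101010 → 1, fb=0
15: 000000101111010011010100 → 0, fb=1
16: 000001011110100110101001 → 0, fb=0
17: 000010111101001101010010 → 0, fb=0
18: 000101111010011010100100 → 0, fb=1
19: 001011110100110101001001 → 0, fb=0
20: 010111101001101010010010 → 0, fb=0
21: 101111010011010100100100 → 1, fb=0
22: 011110100110101001001000 → 0, fb=1
23: 111101001101010010010001 → 1, fb=0
24: 111010011010100100100010 → 1, fb=1
25: 110100110101001001000101 → 1, fb=1
26: 101001101010010010001011 → 1, fb=1
27: 010011010100100100010111 → 0, fb=0
28: 100110101001001000101110 → 1, fb=1
29: 001101010010010001011101 → 0, fb=1
30: 011010100100100010111011 → 0, fb=0
31: 110101001001000101110110 → 1, fb=0
32: 101010010010001011101100 → 1, fb=1
33: 010100100100010111011001 → 0, fb=0
34: 101001001000101110110010 → 1, fb=1
35: 010010010001011101100101 → 0, fb=0
36: 100100100010111011001010 → 1, fb=0
37: 001001000101110110010100 → 0, fb=1
38: 010010001011101100101001 → 0, fb=0
39: 100100010111011001010010 → 1, fb=1
40: 001000101110110010100101 → 0, fb=0
41: 010001011101100101001010 → 0, fb=1
42: 100010111011001010010101 → 1, fb=1
43: 000101110110010100101011 → 0, fb=0
44: 001011101100101001010110 → 0, fb=1
45: 010111011001010010101101 → 0, fb=1
46: 101110110010100101011011 → 1, fb=1
47: 011101100101001010110111 → 0, fb=0
48: 111011001010010101101110 → 1, fb=1
49: 110110010100101011011101 → 1, fb=0
50: 101100101001010110111010 → 1, fb=0
51: 011001010010101101110100 → 0, fb=1
52: 110010100101011011101001 → 1, fb=1
53: 100101001010110111010011 → 1, fb=0
54: 001010010101101110100110 → 0, fb=1
55: 010100101011011101001101 → 0, fb=1
56: 101001010110111010011011 → 1, fb=1
57: 010010101101110100110111 → 0, fb=0
58: 100101011011101001101110 → 1, fb=1
59: 001010110111010011011101 → 0, fb=1
60: 010101101110100110111011 → 0, fb=0
61: 101011011101001101110110 → 1, fb=0
62: 010110111010011011101100 → 0, fb=0
63: 101101110100110111011000 → 1, fb=0
64: 011011101001101110110000 → 0, fb=0
65: 110111010011011101100000 → 1, fb=1
66: 101110100110111011000001 → 1, fb=0
67: 011101001101110110000010 → 0, fb=0
68: 111010011011101100000100 → 1, fb=0
69: 110100110111011000001000 → 1, fb=0
70: 101001101110110000010000 → 1, fb=1
71: 010011011101100000100001 → 0, fb=1
72: 100110111011000001000011 → 1, fb=0
73: 001101110110000010000110 → 0, fb=1
74: 011011101100000100001101 → 0, fb=1
75: 110111011000001000011011 → 1, fb=1
76: 101110110000010000110111 → 1, fb=1
77: 011101100000100001101111 → 0, fb=1
78: 111011000001000011011111 → 1, fb=0
79: 110110000010000110111110 → 1, fb=1
80: 101100000100001101111101 → 1, fb=0
81: 011000001000011011111010 → 0, fb=1
82: 110000010000110111110101 → 1, fb=1
83: 100000100001101111101011 → 1, fb=1
84: 000001000011011111010111 → 0, fb=0
85: 000010000110111110101110 → 0, fb=0
86: 000100001101111101011100 → 0, fb=0
87: 001000011011111010111000 → 0, fb=1

1111111011010010000001011110100110101001001000101110110010100101011011101001101110110000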